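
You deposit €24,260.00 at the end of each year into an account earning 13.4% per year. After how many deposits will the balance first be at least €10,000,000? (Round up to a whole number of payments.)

33 payments

Periodic rate r = 0.134 per year.
Ordinary annuity FV: 10,000,000 = 24,260 × [((1+r)^n − 1)/r].
(1+r)^n = 1 + 10,000,000 × r / 24,260, so n = ln(1 + 10,000,000·r/24,260) / ln(1+r) = 32.04.
Round up to a whole number of payments: n = 33.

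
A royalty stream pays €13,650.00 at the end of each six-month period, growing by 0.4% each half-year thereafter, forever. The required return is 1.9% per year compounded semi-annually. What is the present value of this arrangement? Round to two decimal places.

Periodic rate r = 0.019/2 per half-year.
Growing perpetuity (Gordon): PV = PMT₁ / (r − g) = 13,650 / (r − 0.004) = €2,481,818.18.

€2,481,818.18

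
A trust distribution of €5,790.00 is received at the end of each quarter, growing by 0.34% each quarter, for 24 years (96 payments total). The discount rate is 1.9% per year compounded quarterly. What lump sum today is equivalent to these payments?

€519,346.33

Periodic rate r = 0.019/4 per quarter; n is counted in quarters.
Growing ordinary annuity: PV = PMT₁ × [1 − ((1+g)/(1+r))^n] / (r − g) = 5,790 × [1 − ((1+0.0034)/(1+r))^96] / (r − 0.0034) = €519,346.33.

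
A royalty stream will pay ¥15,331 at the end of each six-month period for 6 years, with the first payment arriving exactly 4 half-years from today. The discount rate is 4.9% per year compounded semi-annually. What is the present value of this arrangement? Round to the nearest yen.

¥146,691

Ordinary annuity of 12 payments, first payment at period 4.
Periodic rate r = 0.049/2 per half-year; n is counted in half-years.
The ordinary-annuity PV formula values the stream one period before the first payment (period 3); discount that back 3 periods:
PV₀ = 15,331 × [1 − (1+r)^−12] / r × (1+r)^−3 = ¥146,691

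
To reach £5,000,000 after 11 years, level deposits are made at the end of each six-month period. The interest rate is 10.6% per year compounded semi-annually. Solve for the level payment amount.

£125,309.91

Level ordinary annuity; solve FV = PMT × [((1+r)^n − 1)/r] for PMT.
Periodic rate r = 0.106/2 per half-year; n is counted in half-years.
With n = 22: PMT = 5,000,000 / ([((1+r)^n − 1)/r]) = £125,309.91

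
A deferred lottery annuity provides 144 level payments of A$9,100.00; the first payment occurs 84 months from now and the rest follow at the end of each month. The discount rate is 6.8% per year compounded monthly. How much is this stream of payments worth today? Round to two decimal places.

A$559,388.33

Ordinary annuity of 144 payments, first payment at period 84.
Periodic rate r = 0.068/12 per month; n is counted in months.
The ordinary-annuity PV formula values the stream one period before the first payment (period 83); discount that back 83 periods:
PV₀ = 9,100 × [1 − (1+r)^−144] / r × (1+r)^−83 = A$559,388.33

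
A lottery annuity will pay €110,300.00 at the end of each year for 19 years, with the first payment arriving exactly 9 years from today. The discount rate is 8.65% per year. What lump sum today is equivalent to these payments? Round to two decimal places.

€520,876.00

Ordinary annuity of 19 payments, first payment at period 9.
Periodic rate r = 0.0865 per year.
The ordinary-annuity PV formula values the stream one period before the first payment (period 8); discount that back 8 periods:
PV₀ = 110,300 × [1 − (1+r)^−19] / r × (1+r)^−8 = €520,876.00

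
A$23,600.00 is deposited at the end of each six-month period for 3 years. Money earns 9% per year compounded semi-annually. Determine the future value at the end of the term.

A$158,518.64

This is an ordinary annuity: 6 deposits of A$23,600.00 at the end of each six-month period.
Periodic rate r = 0.09/2 per half-year; n is counted in half-years.
FV = PMT × [((1+r)^n − 1)/r] = 23,600 × [(1+r)^6 − 1] / r = A$158,518.64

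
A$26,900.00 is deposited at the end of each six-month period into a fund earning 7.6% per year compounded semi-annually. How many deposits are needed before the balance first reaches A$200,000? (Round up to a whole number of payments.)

Periodic rate r = 0.076/2 per half-year; n is counted in half-years.
Ordinary annuity FV: 200,000 = 26,900 × [((1+r)^n − 1)/r].
(1+r)^n = 1 + 200,000 × r / 26,900, so n = ln(1 + 200,000·r/26,900) / ln(1+r) = 6.67.
Round up to a whole number of payments: n = 7.

7 payments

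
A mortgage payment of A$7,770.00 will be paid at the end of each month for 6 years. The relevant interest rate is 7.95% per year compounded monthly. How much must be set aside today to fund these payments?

A$443,775.91

This is an ordinary annuity: 72 payments of A$7,770.00 at the end of each month.
Periodic rate r = 0.0795/12 per month; n is counted in months.
PV = PMT × [(1 − (1+r)^−n)/r] = 7,770 × [1 − (1+r)^−72] / r = A$443,775.91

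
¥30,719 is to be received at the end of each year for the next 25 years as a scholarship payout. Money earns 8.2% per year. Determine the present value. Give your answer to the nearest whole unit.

¥322,393

This is an ordinary annuity: 25 payments of ¥30,719 at the end of each year.
Periodic rate r = 0.082 per year.
PV = PMT × [(1 − (1+r)^−n)/r] = 30,719 × [1 − (1+r)^−25] / r = ¥322,393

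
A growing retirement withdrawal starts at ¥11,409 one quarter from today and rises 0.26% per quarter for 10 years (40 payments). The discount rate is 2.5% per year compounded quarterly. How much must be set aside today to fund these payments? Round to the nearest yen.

Periodic rate r = 0.025/4 per quarter; n is counted in quarters.
Growing ordinary annuity: PV = PMT₁ × [1 − ((1+g)/(1+r))^n] / (r − g) = 11,409 × [1 − ((1+0.0026)/(1+r))^40] / (r − 0.0026) = ¥422,872.

¥422,872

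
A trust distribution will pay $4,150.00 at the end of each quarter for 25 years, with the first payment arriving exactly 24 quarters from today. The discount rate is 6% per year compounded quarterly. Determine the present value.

Ordinary annuity of 100 payments, first payment at period 24.
Periodic rate r = 0.06/4 per quarter; n is counted in quarters.
The ordinary-annuity PV formula values the stream one period before the first payment (period 23); discount that back 23 periods:
PV₀ = 4,150 × [1 − (1+r)^−100] / r × (1+r)^−23 = $152,120.13

$152,120.13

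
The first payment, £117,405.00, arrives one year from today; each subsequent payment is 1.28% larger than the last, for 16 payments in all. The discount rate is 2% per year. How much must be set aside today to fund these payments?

£1,747,287.38

Periodic rate r = 0.02 per year.
Growing ordinary annuity: PV = PMT₁ × [1 − ((1+g)/(1+r))^n] / (r − g) = 117,405 × [1 − ((1+0.0128)/(1+r))^16] / (r − 0.0128) = £1,747,287.38.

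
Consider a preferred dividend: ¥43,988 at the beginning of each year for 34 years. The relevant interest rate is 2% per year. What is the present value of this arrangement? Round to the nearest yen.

¥1,099,197

This is an annuity due: 34 payments of ¥43,988 at the beginning of each year.
Periodic rate r = 0.02 per year.
PV = PMT × [(1 − (1+r)^−n)/r] × (1+r) = 43,988 × [1 − (1+r)^−34] / r × (1+r) = ¥1,099,197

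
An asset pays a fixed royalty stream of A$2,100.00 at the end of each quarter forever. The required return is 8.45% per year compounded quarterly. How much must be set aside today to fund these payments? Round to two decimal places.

Periodic rate r = 0.0845/4 per quarter.
Level perpetuity: PV = PMT / r = 2,100 / (0.0845/4) = A$99,408.28.

A$99,408.28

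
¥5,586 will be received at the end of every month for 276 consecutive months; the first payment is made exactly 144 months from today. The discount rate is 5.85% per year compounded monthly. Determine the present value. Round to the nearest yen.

Ordinary annuity of 276 payments, first payment at period 144.
Periodic rate r = 0.0585/12 per month; n is counted in months.
The ordinary-annuity PV formula values the stream one period before the first payment (period 143); discount that back 143 periods:
PV₀ = 5,586 × [1 − (1+r)^−276] / r × (1+r)^−143 = ¥422,274

¥422,274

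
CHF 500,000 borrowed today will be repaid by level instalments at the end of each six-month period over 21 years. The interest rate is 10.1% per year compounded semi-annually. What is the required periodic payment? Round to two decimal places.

Level ordinary annuity; solve PV = PMT × [(1 − (1+r)^−n)/r] for PMT.
Periodic rate r = 0.101/2 per half-year; n is counted in half-years.
With n = 42: PMT = 500,000 / ([(1 − (1+r)^−n)/r]) = CHF 28,899.72

CHF 28,899.72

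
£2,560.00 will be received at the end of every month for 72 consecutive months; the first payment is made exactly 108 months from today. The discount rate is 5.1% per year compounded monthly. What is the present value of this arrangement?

Ordinary annuity of 72 payments, first payment at period 108.
Periodic rate r = 0.051/12 per month; n is counted in months.
The ordinary-annuity PV formula values the stream one period before the first payment (period 107); discount that back 107 periods:
PV₀ = 2,560 × [1 − (1+r)^−72] / r × (1+r)^−107 = £100,682.49

£100,682.49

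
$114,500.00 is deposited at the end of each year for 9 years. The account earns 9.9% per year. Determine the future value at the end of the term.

$1,548,323.82

This is an ordinary annuity: 9 deposits of $114,500.00 at the end of each year.
Periodic rate r = 0.099 per year.
FV = PMT × [((1+r)^n − 1)/r] = 114,500 × [(1+r)^9 − 1] / r = $1,548,323.82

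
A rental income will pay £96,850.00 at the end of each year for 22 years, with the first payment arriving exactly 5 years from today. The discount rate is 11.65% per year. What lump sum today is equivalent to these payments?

£487,617.70

Ordinary annuity of 22 payments, first payment at period 5.
Periodic rate r = 0.1165 per year.
The ordinary-annuity PV formula values the stream one period before the first payment (period 4); discount that back 4 periods:
PV₀ = 96,850 × [1 − (1+r)^−22] / r × (1+r)^−4 = £487,617.70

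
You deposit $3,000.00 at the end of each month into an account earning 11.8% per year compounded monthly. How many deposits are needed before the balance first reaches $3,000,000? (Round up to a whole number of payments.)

Periodic rate r = 0.118/12 per month; n is counted in months.
Ordinary annuity FV: 3,000,000 = 3,000 × [((1+r)^n − 1)/r].
(1+r)^n = 1 + 3,000,000 × r / 3,000, so n = ln(1 + 3,000,000·r/3,000) / ln(1+r) = 243.49.
Round up to a whole number of payments: n = 244.

244 payments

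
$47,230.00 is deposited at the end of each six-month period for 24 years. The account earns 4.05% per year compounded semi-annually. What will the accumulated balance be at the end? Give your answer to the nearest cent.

$3,772,994.73

This is an ordinary annuity: 48 deposits of $47,230.00 at the end of each six-month period.
Periodic rate r = 0.0405/2 per half-year; n is counted in half-years.
FV = PMT × [((1+r)^n − 1)/r] = 47,230 × [(1+r)^48 − 1] / r = $3,772,994.73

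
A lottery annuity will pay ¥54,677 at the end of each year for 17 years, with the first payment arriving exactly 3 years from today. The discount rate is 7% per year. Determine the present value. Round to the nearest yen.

Ordinary annuity of 17 payments, first payment at period 3.
Periodic rate r = 0.07 per year.
The ordinary-annuity PV formula values the stream one period before the first payment (period 2); discount that back 2 periods:
PV₀ = 54,677 × [1 − (1+r)^−17] / r × (1+r)^−2 = ¥466,262

¥466,262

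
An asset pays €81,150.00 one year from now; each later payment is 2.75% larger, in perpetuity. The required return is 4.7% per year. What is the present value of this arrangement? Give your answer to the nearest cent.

Periodic rate r = 0.047 per year.
Growing perpetuity (Gordon): PV = PMT₁ / (r − g) = 81,150 / (r − 0.0275) = €4,161,538.46.

€4,161,538.46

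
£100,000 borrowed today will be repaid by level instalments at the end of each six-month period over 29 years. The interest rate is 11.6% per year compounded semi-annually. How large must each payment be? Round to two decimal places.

£6,029.13

Level ordinary annuity; solve PV = PMT × [(1 − (1+r)^−n)/r] for PMT.
Periodic rate r = 0.116/2 per half-year; n is counted in half-years.
With n = 58: PMT = 100,000 / ([(1 − (1+r)^−n)/r]) = £6,029.13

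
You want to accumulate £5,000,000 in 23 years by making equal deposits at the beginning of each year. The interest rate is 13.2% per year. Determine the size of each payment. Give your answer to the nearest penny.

£35,732.41

Level annuity due; solve FV = PMT × [((1+r)^n − 1)/r] × (1+r) for PMT.
Periodic rate r = 0.132 per year.
With n = 23: PMT = 5,000,000 / ([((1+r)^n − 1)/r] × (1+r)) = £35,732.41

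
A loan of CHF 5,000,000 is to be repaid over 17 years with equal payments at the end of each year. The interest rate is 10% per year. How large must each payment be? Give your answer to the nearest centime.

CHF 623,320.67

Level ordinary annuity; solve PV = PMT × [(1 − (1+r)^−n)/r] for PMT.
Periodic rate r = 0.1 per year.
With n = 17: PMT = 5,000,000 / ([(1 − (1+r)^−n)/r]) = CHF 623,320.67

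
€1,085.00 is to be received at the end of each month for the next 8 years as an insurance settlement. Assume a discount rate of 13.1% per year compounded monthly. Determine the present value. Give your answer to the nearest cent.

€64,341.13

This is an ordinary annuity: 96 payments of €1,085.00 at the end of each month.
Periodic rate r = 0.131/12 per month; n is counted in months.
PV = PMT × [(1 − (1+r)^−n)/r] = 1,085 × [1 − (1+r)^−96] / r = €64,341.13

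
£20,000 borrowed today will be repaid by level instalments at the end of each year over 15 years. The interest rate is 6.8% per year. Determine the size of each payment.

£2,168.23

Level ordinary annuity; solve PV = PMT × [(1 − (1+r)^−n)/r] for PMT.
Periodic rate r = 0.068 per year.
With n = 15: PMT = 20,000 / ([(1 − (1+r)^−n)/r]) = £2,168.23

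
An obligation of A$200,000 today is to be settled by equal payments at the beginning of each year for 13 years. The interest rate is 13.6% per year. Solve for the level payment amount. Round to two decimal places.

Level annuity due; solve PV = PMT × [(1 − (1+r)^−n)/r] × (1+r) for PMT.
Periodic rate r = 0.136 per year.
With n = 13: PMT = 200,000 / ([(1 − (1+r)^−n)/r] × (1+r)) = A$29,581.33

A$29,581.33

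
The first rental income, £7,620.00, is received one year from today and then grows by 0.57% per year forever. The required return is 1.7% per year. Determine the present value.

Periodic rate r = 0.017 per year.
Growing perpetuity (Gordon): PV = PMT₁ / (r − g) = 7,620 / (r − 0.0057) = £674,336.28.

£674,336.28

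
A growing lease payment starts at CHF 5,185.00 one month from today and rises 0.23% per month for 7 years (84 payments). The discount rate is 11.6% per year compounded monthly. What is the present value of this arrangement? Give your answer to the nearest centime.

CHF 323,364.67

Periodic rate r = 0.116/12 per month; n is counted in months.
Growing ordinary annuity: PV = PMT₁ × [1 − ((1+g)/(1+r))^n] / (r − g) = 5,185 × [1 − ((1+0.0023)/(1+r))^84] / (r − 0.0023) = CHF 323,364.67.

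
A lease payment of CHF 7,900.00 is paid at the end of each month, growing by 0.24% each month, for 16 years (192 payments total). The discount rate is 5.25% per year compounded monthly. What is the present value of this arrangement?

Periodic rate r = 0.0525/12 per month; n is counted in months.
Growing ordinary annuity: PV = PMT₁ × [1 − ((1+g)/(1+r))^n] / (r − g) = 7,900 × [1 − ((1+0.0024)/(1+r))^192] / (r − 0.0024) = CHF 1,258,858.49.

CHF 1,258,858.49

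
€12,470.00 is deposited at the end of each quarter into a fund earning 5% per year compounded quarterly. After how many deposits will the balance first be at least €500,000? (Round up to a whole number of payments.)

Periodic rate r = 0.05/4 per quarter; n is counted in quarters.
Ordinary annuity FV: 500,000 = 12,470 × [((1+r)^n − 1)/r].
(1+r)^n = 1 + 500,000 × r / 12,470, so n = ln(1 + 500,000·r/12,470) / ln(1+r) = 32.70.
Round up to a whole number of payments: n = 33.

33 payments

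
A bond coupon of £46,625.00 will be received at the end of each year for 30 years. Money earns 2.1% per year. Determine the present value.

This is an ordinary annuity: 30 payments of £46,625.00 at the end of each year.
Periodic rate r = 0.021 per year.
PV = PMT × [(1 − (1+r)^−n)/r] = 46,625 × [1 − (1+r)^−30] / r = £1,030,017.98

£1,030,017.98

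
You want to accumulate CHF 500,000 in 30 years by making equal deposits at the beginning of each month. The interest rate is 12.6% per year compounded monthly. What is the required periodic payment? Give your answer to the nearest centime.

CHF 123.82

Level annuity due; solve FV = PMT × [((1+r)^n − 1)/r] × (1+r) for PMT.
Periodic rate r = 0.126/12 per month; n is counted in months.
With n = 360: PMT = 500,000 / ([((1+r)^n − 1)/r] × (1+r)) = CHF 123.82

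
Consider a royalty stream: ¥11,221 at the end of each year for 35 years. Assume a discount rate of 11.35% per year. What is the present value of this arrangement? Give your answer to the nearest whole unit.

This is an ordinary annuity: 35 payments of ¥11,221 at the end of each year.
Periodic rate r = 0.1135 per year.
PV = PMT × [(1 − (1+r)^−n)/r] = 11,221 × [1 − (1+r)^−35] / r = ¥96,568

¥96,568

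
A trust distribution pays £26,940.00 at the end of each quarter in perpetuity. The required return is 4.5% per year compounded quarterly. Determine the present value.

Periodic rate r = 0.045/4 per quarter.
Level perpetuity: PV = PMT / r = 26,940 / (0.045/4) = £2,394,666.67.

£2,394,666.67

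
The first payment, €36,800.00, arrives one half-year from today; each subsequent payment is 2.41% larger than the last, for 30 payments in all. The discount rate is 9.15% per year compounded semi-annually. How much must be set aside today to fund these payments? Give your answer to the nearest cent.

Periodic rate r = 0.0915/2 per half-year; n is counted in half-years.
Growing ordinary annuity: PV = PMT₁ × [1 − ((1+g)/(1+r))^n] / (r − g) = 36,800 × [1 − ((1+0.0241)/(1+r))^30] / (r − 0.0241) = €792,314.87.

€792,314.87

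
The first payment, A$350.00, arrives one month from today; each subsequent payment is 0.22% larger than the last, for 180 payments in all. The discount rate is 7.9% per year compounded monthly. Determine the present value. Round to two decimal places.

Periodic rate r = 0.079/12 per month; n is counted in months.
Growing ordinary annuity: PV = PMT₁ × [1 − ((1+g)/(1+r))^n] / (r − g) = 350 × [1 − ((1+0.0022)/(1+r))^180] / (r − 0.0022) = A$43,447.78.

A$43,447.78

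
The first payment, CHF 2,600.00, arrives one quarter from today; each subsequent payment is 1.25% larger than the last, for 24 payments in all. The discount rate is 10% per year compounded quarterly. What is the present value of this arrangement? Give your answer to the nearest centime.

CHF 53,057.22

Periodic rate r = 0.1/4 per quarter; n is counted in quarters.
Growing ordinary annuity: PV = PMT₁ × [1 − ((1+g)/(1+r))^n] / (r − g) = 2,600 × [1 − ((1+0.0125)/(1+r))^24] / (r − 0.0125) = CHF 53,057.22.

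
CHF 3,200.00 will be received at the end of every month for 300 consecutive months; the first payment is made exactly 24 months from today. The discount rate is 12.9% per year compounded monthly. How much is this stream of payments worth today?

CHF 223,359.64

Ordinary annuity of 300 payments, first payment at period 24.
Periodic rate r = 0.129/12 per month; n is counted in months.
The ordinary-annuity PV formula values the stream one period before the first payment (period 23); discount that back 23 periods:
PV₀ = 3,200 × [1 − (1+r)^−300] / r × (1+r)^−23 = CHF 223,359.64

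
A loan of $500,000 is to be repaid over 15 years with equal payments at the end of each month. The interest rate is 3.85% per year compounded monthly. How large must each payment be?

$3,660.97

Level ordinary annuity; solve PV = PMT × [(1 − (1+r)^−n)/r] for PMT.
Periodic rate r = 0.0385/12 per month; n is counted in months.
With n = 180: PMT = 500,000 / ([(1 − (1+r)^−n)/r]) = $3,660.97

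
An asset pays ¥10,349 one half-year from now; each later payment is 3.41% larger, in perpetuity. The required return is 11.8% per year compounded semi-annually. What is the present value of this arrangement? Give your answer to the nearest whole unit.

Periodic rate r = 0.118/2 per half-year.
Growing perpetuity (Gordon): PV = PMT₁ / (r − g) = 10,349 / (r − 0.0341) = ¥415,622.

¥415,622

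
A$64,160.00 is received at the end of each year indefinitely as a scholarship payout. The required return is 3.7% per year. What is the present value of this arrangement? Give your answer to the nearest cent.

Periodic rate r = 0.037 per year.
Level perpetuity: PV = PMT / r = 64,160 / (0.037) = A$1,734,054.05.

A$1,734,054.05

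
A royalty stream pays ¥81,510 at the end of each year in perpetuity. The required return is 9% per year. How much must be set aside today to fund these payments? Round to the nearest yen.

¥905,667

Periodic rate r = 0.09 per year.
Level perpetuity: PV = PMT / r = 81,510 / (0.09) = ¥905,667.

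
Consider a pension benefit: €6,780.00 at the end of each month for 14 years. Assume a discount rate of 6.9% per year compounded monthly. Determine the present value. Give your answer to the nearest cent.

This is an ordinary annuity: 168 payments of €6,780.00 at the end of each month.
Periodic rate r = 0.069/12 per month; n is counted in months.
PV = PMT × [(1 − (1+r)^−n)/r] = 6,780 × [1 − (1+r)^−168] / r = €729,107.22

€729,107.22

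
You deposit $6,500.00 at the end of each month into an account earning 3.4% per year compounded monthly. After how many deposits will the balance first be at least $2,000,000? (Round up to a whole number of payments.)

222 payments

Periodic rate r = 0.034/12 per month; n is counted in months.
Ordinary annuity FV: 2,000,000 = 6,500 × [((1+r)^n − 1)/r].
(1+r)^n = 1 + 2,000,000 × r / 6,500, so n = ln(1 + 2,000,000·r/6,500) / ln(1+r) = 221.57.
Round up to a whole number of payments: n = 222.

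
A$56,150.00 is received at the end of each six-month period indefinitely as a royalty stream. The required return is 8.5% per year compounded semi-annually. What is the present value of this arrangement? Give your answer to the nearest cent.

Periodic rate r = 0.085/2 per half-year.
Level perpetuity: PV = PMT / r = 56,150 / (0.085/2) = A$1,321,176.47.

A$1,321,176.47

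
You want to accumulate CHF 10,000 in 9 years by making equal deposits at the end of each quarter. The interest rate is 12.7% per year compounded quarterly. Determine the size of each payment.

CHF 152.58

Level ordinary annuity; solve FV = PMT × [((1+r)^n − 1)/r] for PMT.
Periodic rate r = 0.127/4 per quarter; n is counted in quarters.
With n = 36: PMT = 10,000 / ([((1+r)^n − 1)/r]) = CHF 152.58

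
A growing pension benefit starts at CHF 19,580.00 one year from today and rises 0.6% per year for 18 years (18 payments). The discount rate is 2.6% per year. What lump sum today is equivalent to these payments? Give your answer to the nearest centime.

CHF 292,099.47

Periodic rate r = 0.026 per year.
Growing ordinary annuity: PV = PMT₁ × [1 − ((1+g)/(1+r))^n] / (r − g) = 19,580 × [1 − ((1+0.006)/(1+r))^18] / (r − 0.006) = CHF 292,099.47.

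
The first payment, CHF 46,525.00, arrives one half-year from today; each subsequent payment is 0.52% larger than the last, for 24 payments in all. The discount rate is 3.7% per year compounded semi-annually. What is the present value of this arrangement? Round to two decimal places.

CHF 946,421.21

Periodic rate r = 0.037/2 per half-year; n is counted in half-years.
Growing ordinary annuity: PV = PMT₁ × [1 − ((1+g)/(1+r))^n] / (r − g) = 46,525 × [1 − ((1+0.0052)/(1+r))^24] / (r − 0.0052) = CHF 946,421.21.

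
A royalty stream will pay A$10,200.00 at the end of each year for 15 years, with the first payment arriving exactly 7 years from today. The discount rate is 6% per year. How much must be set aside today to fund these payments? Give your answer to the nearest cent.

Ordinary annuity of 15 payments, first payment at period 7.
Periodic rate r = 0.06 per year.
The ordinary-annuity PV formula values the stream one period before the first payment (period 6); discount that back 6 periods:
PV₀ = 10,200 × [1 − (1+r)^−15] / r × (1+r)^−6 = A$69,836.87

A$69,836.87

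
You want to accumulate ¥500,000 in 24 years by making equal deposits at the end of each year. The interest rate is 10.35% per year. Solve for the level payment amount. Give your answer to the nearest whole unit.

¥5,374

Level ordinary annuity; solve FV = PMT × [((1+r)^n − 1)/r] for PMT.
Periodic rate r = 0.1035 per year.
With n = 24: PMT = 500,000 / ([((1+r)^n − 1)/r]) = ¥5,374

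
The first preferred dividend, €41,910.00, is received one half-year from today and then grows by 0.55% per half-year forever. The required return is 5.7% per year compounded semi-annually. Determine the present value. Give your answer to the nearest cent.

Periodic rate r = 0.057/2 per half-year.
Growing perpetuity (Gordon): PV = PMT₁ / (r − g) = 41,910 / (r − 0.0055) = €1,822,173.91.

€1,822,173.91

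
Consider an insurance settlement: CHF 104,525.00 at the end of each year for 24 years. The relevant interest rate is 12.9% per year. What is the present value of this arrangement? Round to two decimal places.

This is an ordinary annuity: 24 payments of CHF 104,525.00 at the end of each year.
Periodic rate r = 0.129 per year.
PV = PMT × [(1 − (1+r)^−n)/r] = 104,525 × [1 − (1+r)^−24] / r = CHF 766,218.28

CHF 766,218.28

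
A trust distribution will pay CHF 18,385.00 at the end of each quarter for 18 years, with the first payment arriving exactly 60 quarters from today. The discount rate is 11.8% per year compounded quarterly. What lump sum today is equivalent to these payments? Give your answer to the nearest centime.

CHF 98,298.39

Ordinary annuity of 72 payments, first payment at period 60.
Periodic rate r = 0.118/4 per quarter; n is counted in quarters.
The ordinary-annuity PV formula values the stream one period before the first payment (period 59); discount that back 59 periods:
PV₀ = 18,385 × [1 − (1+r)^−72] / r × (1+r)^−59 = CHF 98,298.39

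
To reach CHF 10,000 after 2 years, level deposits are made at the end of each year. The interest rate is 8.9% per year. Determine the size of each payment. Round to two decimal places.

Level ordinary annuity; solve FV = PMT × [((1+r)^n − 1)/r] for PMT.
Periodic rate r = 0.089 per year.
With n = 2: PMT = 10,000 / ([((1+r)^n − 1)/r]) = CHF 4,786.98

CHF 4,786.98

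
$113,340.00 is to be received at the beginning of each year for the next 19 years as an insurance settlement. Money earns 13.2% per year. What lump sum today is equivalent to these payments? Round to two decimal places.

$879,809.76

This is an annuity due: 19 payments of $113,340.00 at the beginning of each year.
Periodic rate r = 0.132 per year.
PV = PMT × [(1 − (1+r)^−n)/r] × (1+r) = 113,340 × [1 − (1+r)^−19] / r × (1+r) = $879,809.76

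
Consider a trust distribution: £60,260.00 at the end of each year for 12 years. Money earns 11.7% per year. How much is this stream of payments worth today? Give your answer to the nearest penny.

£378,519.93

This is an ordinary annuity: 12 payments of £60,260.00 at the end of each year.
Periodic rate r = 0.117 per year.
PV = PMT × [(1 − (1+r)^−n)/r] = 60,260 × [1 − (1+r)^−12] / r = £378,519.93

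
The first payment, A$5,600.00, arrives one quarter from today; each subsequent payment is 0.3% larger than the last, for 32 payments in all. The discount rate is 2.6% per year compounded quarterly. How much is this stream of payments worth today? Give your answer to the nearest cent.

Periodic rate r = 0.026/4 per quarter; n is counted in quarters.
Growing ordinary annuity: PV = PMT₁ × [1 − ((1+g)/(1+r))^n] / (r − g) = 5,600 × [1 − ((1+0.003)/(1+r))^32] / (r − 0.003) = A$168,771.74.

A$168,771.74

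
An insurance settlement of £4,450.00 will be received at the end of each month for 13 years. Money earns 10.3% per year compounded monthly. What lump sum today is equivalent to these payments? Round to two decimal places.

This is an ordinary annuity: 156 payments of £4,450.00 at the end of each month.
Periodic rate r = 0.103/12 per month; n is counted in months.
PV = PMT × [(1 − (1+r)^−n)/r] = 4,450 × [1 − (1+r)^−156] / r = £381,779.11

£381,779.11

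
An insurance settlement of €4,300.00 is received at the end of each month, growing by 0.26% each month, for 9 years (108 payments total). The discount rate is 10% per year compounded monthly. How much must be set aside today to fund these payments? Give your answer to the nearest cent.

€344,857.81

Periodic rate r = 0.1/12 per month; n is counted in months.
Growing ordinary annuity: PV = PMT₁ × [1 − ((1+g)/(1+r))^n] / (r − g) = 4,300 × [1 − ((1+0.0026)/(1+r))^108] / (r − 0.0026) = €344,857.81.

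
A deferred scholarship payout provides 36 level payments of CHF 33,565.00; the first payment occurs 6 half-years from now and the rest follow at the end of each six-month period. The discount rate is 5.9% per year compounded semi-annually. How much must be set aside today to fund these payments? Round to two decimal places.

Ordinary annuity of 36 payments, first payment at period 6.
Periodic rate r = 0.059/2 per half-year; n is counted in half-years.
The ordinary-annuity PV formula values the stream one period before the first payment (period 5); discount that back 5 periods:
PV₀ = 33,565 × [1 − (1+r)^−36] / r × (1+r)^−5 = CHF 638,409.80

CHF 638,409.80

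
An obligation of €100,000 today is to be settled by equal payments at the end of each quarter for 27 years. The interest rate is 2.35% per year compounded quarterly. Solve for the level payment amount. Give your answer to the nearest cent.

€1,253.16

Level ordinary annuity; solve PV = PMT × [(1 − (1+r)^−n)/r] for PMT.
Periodic rate r = 0.0235/4 per quarter; n is counted in quarters.
With n = 108: PMT = 100,000 / ([(1 − (1+r)^−n)/r]) = €1,253.16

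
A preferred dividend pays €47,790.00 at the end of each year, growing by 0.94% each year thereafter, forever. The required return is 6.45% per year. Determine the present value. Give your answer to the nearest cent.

€867,332.12

Periodic rate r = 0.0645 per year.
Growing perpetuity (Gordon): PV = PMT₁ / (r − g) = 47,790 / (r − 0.0094) = €867,332.12.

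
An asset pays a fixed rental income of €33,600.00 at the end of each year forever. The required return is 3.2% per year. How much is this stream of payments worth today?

€1,050,000.00

Periodic rate r = 0.032 per year.
Level perpetuity: PV = PMT / r = 33,600 / (0.032) = €1,050,000.00.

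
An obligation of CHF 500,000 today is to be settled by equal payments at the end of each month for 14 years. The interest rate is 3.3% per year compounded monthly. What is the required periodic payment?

Level ordinary annuity; solve PV = PMT × [(1 − (1+r)^−n)/r] for PMT.
Periodic rate r = 0.033/12 per month; n is counted in months.
With n = 168: PMT = 500,000 / ([(1 − (1+r)^−n)/r]) = CHF 3,720.46

CHF 3,720.46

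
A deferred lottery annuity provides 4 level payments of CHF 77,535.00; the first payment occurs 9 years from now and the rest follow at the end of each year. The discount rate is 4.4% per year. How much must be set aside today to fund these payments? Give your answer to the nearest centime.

CHF 197,563.03

Ordinary annuity of 4 payments, first payment at period 9.
Periodic rate r = 0.044 per year.
The ordinary-annuity PV formula values the stream one period before the first payment (period 8); discount that back 8 periods:
PV₀ = 77,535 × [1 − (1+r)^−4] / r × (1+r)^−8 = CHF 197,563.03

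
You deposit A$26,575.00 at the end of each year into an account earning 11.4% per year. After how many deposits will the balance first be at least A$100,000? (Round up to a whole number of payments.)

4 payments

Periodic rate r = 0.114 per year.
Ordinary annuity FV: 100,000 = 26,575 × [((1+r)^n − 1)/r].
(1+r)^n = 1 + 100,000 × r / 26,575, so n = ln(1 + 100,000·r/26,575) / ln(1+r) = 3.31.
Round up to a whole number of payments: n = 4.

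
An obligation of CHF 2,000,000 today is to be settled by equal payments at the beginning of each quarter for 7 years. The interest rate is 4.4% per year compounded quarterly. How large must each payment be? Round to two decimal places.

CHF 82,474.20

Level annuity due; solve PV = PMT × [(1 − (1+r)^−n)/r] × (1+r) for PMT.
Periodic rate r = 0.044/4 per quarter; n is counted in quarters.
With n = 28: PMT = 2,000,000 / ([(1 − (1+r)^−n)/r] × (1+r)) = CHF 82,474.20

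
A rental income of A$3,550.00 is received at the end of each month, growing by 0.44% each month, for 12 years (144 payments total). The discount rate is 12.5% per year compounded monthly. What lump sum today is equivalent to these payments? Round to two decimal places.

A$340,358.13

Periodic rate r = 0.125/12 per month; n is counted in months.
Growing ordinary annuity: PV = PMT₁ × [1 − ((1+g)/(1+r))^n] / (r − g) = 3,550 × [1 − ((1+0.0044)/(1+r))^144] / (r − 0.0044) = A$340,358.13.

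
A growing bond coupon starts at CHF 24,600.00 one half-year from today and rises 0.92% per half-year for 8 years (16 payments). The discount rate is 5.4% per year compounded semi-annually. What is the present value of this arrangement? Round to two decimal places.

Periodic rate r = 0.054/2 per half-year; n is counted in half-years.
Growing ordinary annuity: PV = PMT₁ × [1 − ((1+g)/(1+r))^n] / (r − g) = 24,600 × [1 − ((1+0.0092)/(1+r))^16] / (r − 0.0092) = CHF 337,244.81.

CHF 337,244.81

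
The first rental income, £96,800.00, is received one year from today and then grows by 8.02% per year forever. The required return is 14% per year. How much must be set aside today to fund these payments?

Periodic rate r = 0.14 per year.
Growing perpetuity (Gordon): PV = PMT₁ / (r − g) = 96,800 / (r − 0.0802) = £1,618,729.10.

£1,618,729.10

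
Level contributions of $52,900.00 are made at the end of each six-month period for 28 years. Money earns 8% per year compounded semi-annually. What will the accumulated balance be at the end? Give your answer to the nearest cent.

$10,569,713.06

This is an ordinary annuity: 56 deposits of $52,900.00 at the end of each six-month period.
Periodic rate r = 0.08/2 per half-year; n is counted in half-years.
FV = PMT × [((1+r)^n − 1)/r] = 52,900 × [(1+r)^56 − 1] / r = $10,569,713.06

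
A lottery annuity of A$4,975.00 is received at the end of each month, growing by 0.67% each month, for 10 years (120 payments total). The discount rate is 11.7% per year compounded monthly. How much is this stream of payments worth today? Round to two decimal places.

A$496,559.88

Periodic rate r = 0.117/12 per month; n is counted in months.
Growing ordinary annuity: PV = PMT₁ × [1 − ((1+g)/(1+r))^n] / (r − g) = 4,975 × [1 − ((1+0.0067)/(1+r))^120] / (r − 0.0067) = A$496,559.88.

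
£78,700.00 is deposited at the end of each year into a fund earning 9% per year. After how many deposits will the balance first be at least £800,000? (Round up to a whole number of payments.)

8 payments

Periodic rate r = 0.09 per year.
Ordinary annuity FV: 800,000 = 78,700 × [((1+r)^n − 1)/r].
(1+r)^n = 1 + 800,000 × r / 78,700, so n = ln(1 + 800,000·r/78,700) / ln(1+r) = 7.54.
Round up to a whole number of payments: n = 8.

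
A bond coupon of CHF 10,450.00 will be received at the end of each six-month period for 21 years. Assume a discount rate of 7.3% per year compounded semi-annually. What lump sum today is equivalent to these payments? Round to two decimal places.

This is an ordinary annuity: 42 payments of CHF 10,450.00 at the end of each six-month period.
Periodic rate r = 0.073/2 per half-year; n is counted in half-years.
PV = PMT × [(1 − (1+r)^−n)/r] = 10,450 × [1 − (1+r)^−42] / r = CHF 222,781.07

CHF 222,781.07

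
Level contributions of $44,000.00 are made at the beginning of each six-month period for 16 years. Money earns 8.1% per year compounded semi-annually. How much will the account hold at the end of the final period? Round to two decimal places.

This is an annuity due: 32 deposits of $44,000.00 at the beginning of each six-month period.
Periodic rate r = 0.081/2 per half-year; n is counted in half-years.
FV = PMT × [((1+r)^n − 1)/r] × (1+r) = 44,000 × [(1+r)^32 − 1] / r × (1+r) = $2,896,624.88

$2,896,624.88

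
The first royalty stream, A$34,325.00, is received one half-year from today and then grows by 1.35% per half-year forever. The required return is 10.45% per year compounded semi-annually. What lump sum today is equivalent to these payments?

Periodic rate r = 0.1045/2 per half-year.
Growing perpetuity (Gordon): PV = PMT₁ / (r − g) = 34,325 / (r − 0.0135) = A$885,806.45.

A$885,806.45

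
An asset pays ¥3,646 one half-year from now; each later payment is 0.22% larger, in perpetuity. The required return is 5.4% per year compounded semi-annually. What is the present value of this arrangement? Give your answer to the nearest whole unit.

Periodic rate r = 0.054/2 per half-year.
Growing perpetuity (Gordon): PV = PMT₁ / (r − g) = 3,646 / (r − 0.0022) = ¥147,016.

¥147,016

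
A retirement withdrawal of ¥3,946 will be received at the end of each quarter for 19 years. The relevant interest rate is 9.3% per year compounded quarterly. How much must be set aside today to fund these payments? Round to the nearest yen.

This is an ordinary annuity: 76 payments of ¥3,946 at the end of each quarter.
Periodic rate r = 0.093/4 per quarter; n is counted in quarters.
PV = PMT × [(1 − (1+r)^−n)/r] = 3,946 × [1 − (1+r)^−76] / r = ¥140,132

¥140,132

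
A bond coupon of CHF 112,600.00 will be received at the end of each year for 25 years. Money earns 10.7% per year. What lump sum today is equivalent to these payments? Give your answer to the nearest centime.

This is an ordinary annuity: 25 payments of CHF 112,600.00 at the end of each year.
Periodic rate r = 0.107 per year.
PV = PMT × [(1 − (1+r)^−n)/r] = 112,600 × [1 − (1+r)^−25] / r = CHF 969,453.71

CHF 969,453.71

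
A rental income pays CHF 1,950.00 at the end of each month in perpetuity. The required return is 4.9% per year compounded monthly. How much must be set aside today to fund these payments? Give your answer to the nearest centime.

Periodic rate r = 0.049/12 per month.
Level perpetuity: PV = PMT / r = 1,950 / (0.049/12) = CHF 477,551.02.

CHF 477,551.02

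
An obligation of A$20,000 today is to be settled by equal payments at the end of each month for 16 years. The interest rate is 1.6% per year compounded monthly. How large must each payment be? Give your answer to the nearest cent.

Level ordinary annuity; solve PV = PMT × [(1 − (1+r)^−n)/r] for PMT.
Periodic rate r = 0.016/12 per month; n is counted in months.
With n = 192: PMT = 20,000 / ([(1 − (1+r)^−n)/r]) = A$118.14

A$118.14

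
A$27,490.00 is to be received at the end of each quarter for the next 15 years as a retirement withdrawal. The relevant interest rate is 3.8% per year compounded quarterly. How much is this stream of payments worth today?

A$1,252,823.42

This is an ordinary annuity: 60 payments of A$27,490.00 at the end of each quarter.
Periodic rate r = 0.038/4 per quarter; n is counted in quarters.
PV = PMT × [(1 − (1+r)^−n)/r] = 27,490 × [1 − (1+r)^−60] / r = A$1,252,823.42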